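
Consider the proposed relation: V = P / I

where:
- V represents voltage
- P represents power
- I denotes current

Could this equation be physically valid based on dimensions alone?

Yes

V (voltage) has dimensions [I^-1 L^2 M T^-3].
P (power) has dimensions [L^2 M T^-3].
I (current) has dimensions [I].

Left side: [I^-1 L^2 M T^-3]
Right side: [I^-1 L^2 M T^-3]

Both sides have the same dimensions, so the equation is dimensionally consistent.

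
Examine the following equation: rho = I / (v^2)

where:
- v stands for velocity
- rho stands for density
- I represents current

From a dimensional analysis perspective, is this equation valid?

No

v (velocity) has dimensions [L T^-1].
rho (density) has dimensions [L^-3 M].
I (current) has dimensions [I].

Left side: [L^-3 M]
Right side: [I L^-2 T^2]

The two sides have different dimensions, so the equation is NOT dimensionally consistent.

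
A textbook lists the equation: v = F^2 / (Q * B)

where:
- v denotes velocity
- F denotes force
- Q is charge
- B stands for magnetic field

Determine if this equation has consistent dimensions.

No

v (velocity) has dimensions [L T^-1].
F (force) has dimensions [L M T^-2].
Q (charge) has dimensions [I T].
B (magnetic field) has dimensions [I^-1 M T^-2].

Left side: [L T^-1]
Right side: [L^2 M T^-3]

The two sides have different dimensions, so the equation is NOT dimensionally consistent.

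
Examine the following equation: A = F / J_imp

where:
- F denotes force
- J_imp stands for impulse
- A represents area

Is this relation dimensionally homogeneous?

No

F (force) has dimensions [L M T^-2].
J_imp (impulse) has dimensions [L M T^-1].
A (area) has dimensions [L^2].

Left side: [L^2]
Right side: [T^-1]

The two sides have different dimensions, so the equation is NOT dimensionally consistent.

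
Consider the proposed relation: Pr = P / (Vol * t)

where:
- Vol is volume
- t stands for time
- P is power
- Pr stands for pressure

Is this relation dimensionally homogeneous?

No

Vol (volume) has dimensions [L^3].
t (time) has dimensions [T].
P (power) has dimensions [L^2 M T^-3].
Pr (pressure) has dimensions [L^-1 M T^-2].

Left side: [L^-1 M T^-2]
Right side: [L^-1 M T^-4]

The two sides have different dimensions, so the equation is NOT dimensionally consistent.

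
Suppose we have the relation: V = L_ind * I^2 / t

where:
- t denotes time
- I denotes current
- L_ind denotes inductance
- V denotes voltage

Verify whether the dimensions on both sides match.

No

t (time) has dimensions [T].
I (current) has dimensions [I].
L_ind (inductance) has dimensions [I^-2 L^2 M T^-2].
V (voltage) has dimensions [I^-1 L^2 M T^-3].

Left side: [I^-1 L^2 M T^-3]
Right side: [L^2 M T^-3]

The two sides have different dimensions, so the equation is NOT dimensionally consistent.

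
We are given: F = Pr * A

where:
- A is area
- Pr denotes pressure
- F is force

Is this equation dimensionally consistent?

Yes

A (area) has dimensions [L^2].
Pr (pressure) has dimensions [L^-1 M T^-2].
F (force) has dimensions [L M T^-2].

Left side: [L M T^-2]
Right side: [L M T^-2]

Both sides have the same dimensions, so the equation is dimensionally consistent.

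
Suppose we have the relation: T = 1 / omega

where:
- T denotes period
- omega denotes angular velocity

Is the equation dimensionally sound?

Yes

T (period) has dimensions [T].
omega (angular velocity) has dimensions [T^-1].

Left side: [T]
Right side: [T]

Both sides have the same dimensions, so the equation is dimensionally consistent.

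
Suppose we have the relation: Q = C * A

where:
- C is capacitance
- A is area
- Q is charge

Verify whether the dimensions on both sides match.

No

C (capacitance) has dimensions [I^2 L^-2 M^-1 T^4].
A (area) has dimensions [L^2].
Q (charge) has dimensions [I T].

Left side: [I T]
Right side: [I^2 M^-1 T^4]

The two sides have different dimensions, so the equation is NOT dimensionally consistent.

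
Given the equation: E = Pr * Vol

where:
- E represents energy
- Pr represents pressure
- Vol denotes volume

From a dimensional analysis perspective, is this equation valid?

Yes

E (energy) has dimensions [L^2 M T^-2].
Pr (pressure) has dimensions [L^-1 M T^-2].
Vol (volume) has dimensions [L^3].

Left side: [L^2 M T^-2]
Right side: [L^2 M T^-2]

Both sides have the same dimensions, so the equation is dimensionally consistent.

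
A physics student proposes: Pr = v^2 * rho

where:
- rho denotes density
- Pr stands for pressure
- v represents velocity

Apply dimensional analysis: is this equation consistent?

Yes

rho (density) has dimensions [L^-3 M].
Pr (pressure) has dimensions [L^-1 M T^-2].
v (velocity) has dimensions [L T^-1].

Left side: [L^-1 M T^-2]
Right side: [L^-1 M T^-2]

Both sides have the same dimensions, so the equation is dimensionally consistent.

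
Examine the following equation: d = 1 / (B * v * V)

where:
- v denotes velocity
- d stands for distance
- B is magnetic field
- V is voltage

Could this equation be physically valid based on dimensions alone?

No

v (velocity) has dimensions [L T^-1].
d (distance) has dimensions [L].
B (magnetic field) has dimensions [I^-1 M T^-2].
V (voltage) has dimensions [I^-1 L^2 M T^-3].

Left side: [L]
Right side: [I^2 L^-3 M^-2 T^6]

The two sides have different dimensions, so the equation is NOT dimensionally consistent.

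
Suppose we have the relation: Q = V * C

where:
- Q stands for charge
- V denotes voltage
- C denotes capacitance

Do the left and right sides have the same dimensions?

Yes

Q (charge) has dimensions [I T].
V (voltage) has dimensions [I^-1 L^2 M T^-3].
C (capacitance) has dimensions [I^2 L^-2 M^-1 T^4].

Left side: [I T]
Right side: [I T]

Both sides have the same dimensions, so the equation is dimensionally consistent.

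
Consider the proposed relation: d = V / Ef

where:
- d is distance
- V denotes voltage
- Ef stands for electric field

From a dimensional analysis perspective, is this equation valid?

Yes

d (distance) has dimensions [L].
V (voltage) has dimensions [I^-1 L^2 M T^-3].
Ef (electric field) has dimensions [I^-1 L M T^-3].

Left side: [L]
Right side: [L]

Both sides have the same dimensions, so the equation is dimensionally consistent.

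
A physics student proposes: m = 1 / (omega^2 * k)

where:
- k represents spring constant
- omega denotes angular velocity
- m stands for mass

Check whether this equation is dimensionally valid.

No

k (spring constant) has dimensions [M T^-2].
omega (angular velocity) has dimensions [T^-1].
m (mass) has dimensions [M].

Left side: [M]
Right side: [M^-1 T^4]

The two sides have different dimensions, so the equation is NOT dimensionally consistent.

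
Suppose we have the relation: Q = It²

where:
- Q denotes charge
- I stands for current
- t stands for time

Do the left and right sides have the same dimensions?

No

Q (charge) has dimensions [I T].
I (current) has dimensions [I].
t (time) has dimensions [T].

Left side: [I T]
Right side: [I T^2]

The two sides have different dimensions, so the equation is NOT dimensionally consistent.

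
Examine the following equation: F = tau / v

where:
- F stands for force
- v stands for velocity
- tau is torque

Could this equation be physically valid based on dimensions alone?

No

F (force) has dimensions [L M T^-2].
v (velocity) has dimensions [L T^-1].
tau (torque) has dimensions [L^2 M T^-2].

Left side: [L M T^-2]
Right side: [L M T^-1]

The two sides have different dimensions, so the equation is NOT dimensionally consistent.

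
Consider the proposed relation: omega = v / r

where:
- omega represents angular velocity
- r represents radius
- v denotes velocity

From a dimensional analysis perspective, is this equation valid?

Yes

omega (angular velocity) has dimensions [T^-1].
r (radius) has dimensions [L].
v (velocity) has dimensions [L T^-1].

Left side: [T^-1]
Right side: [T^-1]

Both sides have the same dimensions, so the equation is dimensionally consistent.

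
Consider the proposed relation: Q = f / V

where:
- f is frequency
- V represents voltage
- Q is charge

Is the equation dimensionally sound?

No

f (frequency) has dimensions [T^-1].
V (voltage) has dimensions [I^-1 L^2 M T^-3].
Q (charge) has dimensions [I T].

Left side: [I T]
Right side: [I L^-2 M^-1 T^2]

The two sides have different dimensions, so the equation is NOT dimensionally consistent.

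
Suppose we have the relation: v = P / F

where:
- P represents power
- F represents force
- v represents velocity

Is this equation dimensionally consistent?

Yes

P (power) has dimensions [L^2 M T^-3].
F (force) has dimensions [L M T^-2].
v (velocity) has dimensions [L T^-1].

Left side: [L T^-1]
Right side: [L T^-1]

Both sides have the same dimensions, so the equation is dimensionally consistent.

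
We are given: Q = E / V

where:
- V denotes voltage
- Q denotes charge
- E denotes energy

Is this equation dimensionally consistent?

Yes

V (voltage) has dimensions [I^-1 L^2 M T^-3].
Q (charge) has dimensions [I T].
E (energy) has dimensions [L^2 M T^-2].

Left side: [I T]
Right side: [I T]

Both sides have the same dimensions, so the equation is dimensionally consistent.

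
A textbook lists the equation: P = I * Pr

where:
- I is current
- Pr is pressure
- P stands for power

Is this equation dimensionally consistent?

No

I (current) has dimensions [I].
Pr (pressure) has dimensions [L^-1 M T^-2].
P (power) has dimensions [L^2 M T^-3].

Left side: [L^2 M T^-3]
Right side: [I L^-1 M T^-2]

The two sides have different dimensions, so the equation is NOT dimensionally consistent.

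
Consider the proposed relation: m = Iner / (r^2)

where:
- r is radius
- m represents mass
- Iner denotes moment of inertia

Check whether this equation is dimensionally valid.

Yes

r (radius) has dimensions [L].
m (mass) has dimensions [M].
Iner (moment of inertia) has dimensions [L^2 M].

Left side: [M]
Right side: [M]

Both sides have the same dimensions, so the equation is dimensionally consistent.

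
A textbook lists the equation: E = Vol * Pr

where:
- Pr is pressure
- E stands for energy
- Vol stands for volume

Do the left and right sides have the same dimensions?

Yes

Pr (pressure) has dimensions [L^-1 M T^-2].
E (energy) has dimensions [L^2 M T^-2].
Vol (volume) has dimensions [L^3].

Left side: [L^2 M T^-2]
Right side: [L^2 M T^-2]

Both sides have the same dimensions, so the equation is dimensionally consistent.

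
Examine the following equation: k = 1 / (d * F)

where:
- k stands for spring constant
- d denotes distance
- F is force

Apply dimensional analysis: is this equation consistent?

No

k (spring constant) has dimensions [M T^-2].
d (distance) has dimensions [L].
F (force) has dimensions [L M T^-2].

Left side: [M T^-2]
Right side: [L^-2 M^-1 T^2]

The two sides have different dimensions, so the equation is NOT dimensionally consistent.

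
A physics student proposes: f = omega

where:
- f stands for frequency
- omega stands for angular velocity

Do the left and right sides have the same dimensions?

Yes

f (frequency) has dimensions [T^-1].
omega (angular velocity) has dimensions [T^-1].

Left side: [T^-1]
Right side: [T^-1]

Both sides have the same dimensions, so the equation is dimensionally consistent.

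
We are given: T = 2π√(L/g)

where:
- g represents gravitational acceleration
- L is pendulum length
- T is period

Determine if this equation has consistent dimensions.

Yes

g (gravitational acceleration) has dimensions [L T^-2].
L (pendulum length) has dimensions [L].
T (period) has dimensions [T].

Left side: [T]
Right side: [T]

Both sides have the same dimensions, so the equation is dimensionally consistent.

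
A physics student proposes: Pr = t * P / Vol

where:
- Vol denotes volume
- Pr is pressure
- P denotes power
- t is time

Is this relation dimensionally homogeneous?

Yes

Vol (volume) has dimensions [L^3].
Pr (pressure) has dimensions [L^-1 M T^-2].
P (power) has dimensions [L^2 M T^-3].
t (time) has dimensions [T].

Left side: [L^-1 M T^-2]
Right side: [L^-1 M T^-2]

Both sides have the same dimensions, so the equation is dimensionally consistent.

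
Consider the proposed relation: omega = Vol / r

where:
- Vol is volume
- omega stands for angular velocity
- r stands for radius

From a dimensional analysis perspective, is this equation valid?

No

Vol (volume) has dimensions [L^3].
omega (angular velocity) has dimensions [T^-1].
r (radius) has dimensions [L].

Left side: [T^-1]
Right side: [L^2]

The two sides have different dimensions, so the equation is NOT dimensionally consistent.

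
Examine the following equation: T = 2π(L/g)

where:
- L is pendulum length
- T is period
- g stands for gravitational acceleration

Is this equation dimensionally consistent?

No

L (pendulum length) has dimensions [L].
T (period) has dimensions [T].
g (gravitational acceleration) has dimensions [L T^-2].

Left side: [T]
Right side: [T^2]

The two sides have different dimensions, so the equation is NOT dimensionally consistent.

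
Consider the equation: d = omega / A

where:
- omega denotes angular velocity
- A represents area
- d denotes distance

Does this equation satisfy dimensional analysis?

No

omega (angular velocity) has dimensions [T^-1].
A (area) has dimensions [L^2].
d (distance) has dimensions [L].

Left side: [L]
Right side: [L^-2 T^-1]

The two sides have different dimensions, so the equation is NOT dimensionally consistent.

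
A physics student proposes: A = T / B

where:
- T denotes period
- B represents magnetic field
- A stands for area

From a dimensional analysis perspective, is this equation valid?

No

T (period) has dimensions [T].
B (magnetic field) has dimensions [I^-1 M T^-2].
A (area) has dimensions [L^2].

Left side: [L^2]
Right side: [I M^-1 T^3]

The two sides have different dimensions, so the equation is NOT dimensionally consistent.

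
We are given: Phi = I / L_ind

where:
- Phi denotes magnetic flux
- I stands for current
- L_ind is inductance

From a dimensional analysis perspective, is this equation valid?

No

Phi (magnetic flux) has dimensions [I^-1 L^2 M T^-2].
I (current) has dimensions [I].
L_ind (inductance) has dimensions [I^-2 L^2 M T^-2].

Left side: [I^-1 L^2 M T^-2]
Right side: [I^3 L^-2 M^-1 T^2]

The two sides have different dimensions, so the equation is NOT dimensionally consistent.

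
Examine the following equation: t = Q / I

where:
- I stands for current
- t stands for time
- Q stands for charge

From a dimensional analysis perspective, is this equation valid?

Yes

I (current) has dimensions [I].
t (time) has dimensions [T].
Q (charge) has dimensions [I T].

Left side: [T]
Right side: [T]

Both sides have the same dimensions, so the equation is dimensionally consistent.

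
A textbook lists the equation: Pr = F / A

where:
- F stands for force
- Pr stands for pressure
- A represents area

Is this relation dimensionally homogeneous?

Yes

F (force) has dimensions [L M T^-2].
Pr (pressure) has dimensions [L^-1 M T^-2].
A (area) has dimensions [L^2].

Left side: [L^-1 M T^-2]
Right side: [L^-1 M T^-2]

Both sides have the same dimensions, so the equation is dimensionally consistent.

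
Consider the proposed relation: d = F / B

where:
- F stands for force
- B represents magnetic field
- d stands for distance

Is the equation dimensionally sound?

No

F (force) has dimensions [L M T^-2].
B (magnetic field) has dimensions [I^-1 M T^-2].
d (distance) has dimensions [L].

Left side: [L]
Right side: [I L]

The two sides have different dimensions, so the equation is NOT dimensionally consistent.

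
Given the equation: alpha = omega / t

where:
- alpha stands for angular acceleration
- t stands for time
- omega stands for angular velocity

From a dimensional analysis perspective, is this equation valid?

Yes

alpha (angular acceleration) has dimensions [T^-2].
t (time) has dimensions [T].
omega (angular velocity) has dimensions [T^-1].

Left side: [T^-2]
Right side: [T^-2]

Both sides have the same dimensions, so the equation is dimensionally consistent.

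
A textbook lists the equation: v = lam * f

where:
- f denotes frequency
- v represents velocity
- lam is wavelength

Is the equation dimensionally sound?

Yes

f (frequency) has dimensions [T^-1].
v (velocity) has dimensions [L T^-1].
lam (wavelength) has dimensions [L].

Left side: [L T^-1]
Right side: [L T^-1]

Both sides have the same dimensions, so the equation is dimensionally consistent.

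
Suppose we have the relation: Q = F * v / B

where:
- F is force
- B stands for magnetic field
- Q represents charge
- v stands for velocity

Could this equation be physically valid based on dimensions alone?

No

F (force) has dimensions [L M T^-2].
B (magnetic field) has dimensions [I^-1 M T^-2].
Q (charge) has dimensions [I T].
v (velocity) has dimensions [L T^-1].

Left side: [I T]
Right side: [I L^2 T^-1]

The two sides have different dimensions, so the equation is NOT dimensionally consistent.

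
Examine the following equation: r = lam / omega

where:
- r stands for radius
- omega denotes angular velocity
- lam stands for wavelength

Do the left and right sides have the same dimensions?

No

r (radius) has dimensions [L].
omega (angular velocity) has dimensions [T^-1].
lam (wavelength) has dimensions [L].

Left side: [L]
Right side: [L T]

The two sides have different dimensions, so the equation is NOT dimensionally consistent.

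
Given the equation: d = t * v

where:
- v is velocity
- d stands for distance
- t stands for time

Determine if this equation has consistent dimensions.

Yes

v (velocity) has dimensions [L T^-1].
d (distance) has dimensions [L].
t (time) has dimensions [T].

Left side: [L]
Right side: [L]

Both sides have the same dimensions, so the equation is dimensionally consistent.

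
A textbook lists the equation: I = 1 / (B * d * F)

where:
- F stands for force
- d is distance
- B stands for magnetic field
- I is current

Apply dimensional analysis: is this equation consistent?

No

F (force) has dimensions [L M T^-2].
d (distance) has dimensions [L].
B (magnetic field) has dimensions [I^-1 M T^-2].
I (current) has dimensions [I].

Left side: [I]
Right side: [I L^-2 M^-2 T^4]

The two sides have different dimensions, so the equation is NOT dimensionally consistent.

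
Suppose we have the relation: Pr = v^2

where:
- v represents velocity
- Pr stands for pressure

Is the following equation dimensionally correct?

No

v (velocity) has dimensions [L T^-1].
Pr (pressure) has dimensions [L^-1 M T^-2].

Left side: [L^-1 M T^-2]
Right side: [L^2 T^-2]

The two sides have different dimensions, so the equation is NOT dimensionally consistent.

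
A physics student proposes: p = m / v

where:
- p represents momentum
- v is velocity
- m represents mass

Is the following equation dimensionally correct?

No

p (momentum) has dimensions [L M T^-1].
v (velocity) has dimensions [L T^-1].
m (mass) has dimensions [M].

Left side: [L M T^-1]
Right side: [L^-1 M T]

The two sides have different dimensions, so the equation is NOT dimensionally consistent.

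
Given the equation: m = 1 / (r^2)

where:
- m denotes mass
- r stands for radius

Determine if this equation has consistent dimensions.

No

m (mass) has dimensions [M].
r (radius) has dimensions [L].

Left side: [M]
Right side: [L^-2]

The two sides have different dimensions, so the equation is NOT dimensionally consistent.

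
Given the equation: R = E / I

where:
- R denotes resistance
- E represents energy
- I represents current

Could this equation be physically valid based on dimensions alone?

No

R (resistance) has dimensions [I^-2 L^2 M T^-3].
E (energy) has dimensions [L^2 M T^-2].
I (current) has dimensions [I].

Left side: [I^-2 L^2 M T^-3]
Right side: [I^-1 L^2 M T^-2]

The two sides have different dimensions, so the equation is NOT dimensionally consistent.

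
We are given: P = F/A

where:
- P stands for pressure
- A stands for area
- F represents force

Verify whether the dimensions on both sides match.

Yes

P (pressure) has dimensions [L^-1 M T^-2].
A (area) has dimensions [L^2].
F (force) has dimensions [L M T^-2].

Left side: [L^-1 M T^-2]
Right side: [L^-1 M T^-2]

Both sides have the same dimensions, so the equation is dimensionally consistent.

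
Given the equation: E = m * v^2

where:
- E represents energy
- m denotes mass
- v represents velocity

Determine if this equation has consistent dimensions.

Yes

E (energy) has dimensions [L^2 M T^-2].
m (mass) has dimensions [M].
v (velocity) has dimensions [L T^-1].

Left side: [L^2 M T^-2]
Right side: [L^2 M T^-2]

Both sides have the same dimensions, so the equation is dimensionally consistent.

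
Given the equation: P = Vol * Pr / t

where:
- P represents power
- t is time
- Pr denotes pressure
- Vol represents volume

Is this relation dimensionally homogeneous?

Yes

P (power) has dimensions [L^2 M T^-3].
t (time) has dimensions [T].
Pr (pressure) has dimensions [L^-1 M T^-2].
Vol (volume) has dimensions [L^3].

Left side: [L^2 M T^-3]
Right side: [L^2 M T^-3]

Both sides have the same dimensions, so the equation is dimensionally consistent.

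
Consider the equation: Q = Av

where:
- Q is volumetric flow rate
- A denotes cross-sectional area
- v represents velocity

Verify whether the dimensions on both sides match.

Yes

Q (volumetric flow rate) has dimensions [L^3 T^-1].
A (cross-sectional area) has dimensions [L^2].
v (velocity) has dimensions [L T^-1].

Left side: [L^3 T^-1]
Right side: [L^3 T^-1]

Both sides have the same dimensions, so the equation is dimensionally consistent.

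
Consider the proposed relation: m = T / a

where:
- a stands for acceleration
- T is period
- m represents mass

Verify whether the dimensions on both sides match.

No

a (acceleration) has dimensions [L T^-2].
T (period) has dimensions [T].
m (mass) has dimensions [M].

Left side: [M]
Right side: [L^-1 T^3]

The two sides have different dimensions, so the equation is NOT dimensionally consistent.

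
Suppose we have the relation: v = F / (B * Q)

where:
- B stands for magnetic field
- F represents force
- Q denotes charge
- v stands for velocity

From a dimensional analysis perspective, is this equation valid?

Yes

B (magnetic field) has dimensions [I^-1 M T^-2].
F (force) has dimensions [L M T^-2].
Q (charge) has dimensions [I T].
v (velocity) has dimensions [L T^-1].

Left side: [L T^-1]
Right side: [L T^-1]

Both sides have the same dimensions, so the equation is dimensionally consistent.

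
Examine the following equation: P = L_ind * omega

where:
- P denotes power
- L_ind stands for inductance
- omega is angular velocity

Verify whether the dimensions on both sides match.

No

P (power) has dimensions [L^2 M T^-3].
L_ind (inductance) has dimensions [I^-2 L^2 M T^-2].
omega (angular velocity) has dimensions [T^-1].

Left side: [L^2 M T^-3]
Right side: [I^-2 L^2 M T^-3]

The two sides have different dimensions, so the equation is NOT dimensionally consistent.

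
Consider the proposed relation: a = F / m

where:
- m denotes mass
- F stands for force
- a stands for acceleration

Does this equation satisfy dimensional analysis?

Yes

m (mass) has dimensions [M].
F (force) has dimensions [L M T^-2].
a (acceleration) has dimensions [L T^-2].

Left side: [L T^-2]
Right side: [L T^-2]

Both sides have the same dimensions, so the equation is dimensionally consistent.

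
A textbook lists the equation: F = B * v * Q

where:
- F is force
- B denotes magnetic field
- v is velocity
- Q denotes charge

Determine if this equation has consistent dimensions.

Yes

F (force) has dimensions [L M T^-2].
B (magnetic field) has dimensions [I^-1 M T^-2].
v (velocity) has dimensions [L T^-1].
Q (charge) has dimensions [I T].

Left side: [L M T^-2]
Right side: [L M T^-2]

Both sides have the same dimensions, so the equation is dimensionally consistent.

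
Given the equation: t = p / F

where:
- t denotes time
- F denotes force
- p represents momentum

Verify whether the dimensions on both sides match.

Yes

t (time) has dimensions [T].
F (force) has dimensions [L M T^-2].
p (momentum) has dimensions [L M T^-1].

Left side: [T]
Right side: [T]

Both sides have the same dimensions, so the equation is dimensionally consistent.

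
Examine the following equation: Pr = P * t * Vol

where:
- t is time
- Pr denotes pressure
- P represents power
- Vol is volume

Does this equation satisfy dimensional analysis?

No

t (time) has dimensions [T].
Pr (pressure) has dimensions [L^-1 M T^-2].
P (power) has dimensions [L^2 M T^-3].
Vol (volume) has dimensions [L^3].

Left side: [L^-1 M T^-2]
Right side: [L^5 M T^-2]

The two sides have different dimensions, so the equation is NOT dimensionally consistent.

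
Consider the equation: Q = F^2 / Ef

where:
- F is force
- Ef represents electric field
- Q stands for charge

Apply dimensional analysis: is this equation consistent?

No

F (force) has dimensions [L M T^-2].
Ef (electric field) has dimensions [I^-1 L M T^-3].
Q (charge) has dimensions [I T].

Left side: [I T]
Right side: [I L M T^-1]

The two sides have different dimensions, so the equation is NOT dimensionally consistent.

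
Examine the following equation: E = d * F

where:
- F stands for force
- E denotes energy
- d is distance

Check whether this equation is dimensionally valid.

Yes

F (force) has dimensions [L M T^-2].
E (energy) has dimensions [L^2 M T^-2].
d (distance) has dimensions [L].

Left side: [L^2 M T^-2]
Right side: [L^2 M T^-2]

Both sides have the same dimensions, so the equation is dimensionally consistent.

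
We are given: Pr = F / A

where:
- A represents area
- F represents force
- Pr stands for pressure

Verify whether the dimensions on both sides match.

Yes

A (area) has dimensions [L^2].
F (force) has dimensions [L M T^-2].
Pr (pressure) has dimensions [L^-1 M T^-2].

Left side: [L^-1 M T^-2]
Right side: [L^-1 M T^-2]

Both sides have the same dimensions, so the equation is dimensionally consistent.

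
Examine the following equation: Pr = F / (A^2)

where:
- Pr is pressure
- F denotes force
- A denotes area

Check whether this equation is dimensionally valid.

No

Pr (pressure) has dimensions [L^-1 M T^-2].
F (force) has dimensions [L M T^-2].
A (area) has dimensions [L^2].

Left side: [L^-1 M T^-2]
Right side: [L^-3 M T^-2]

The two sides have different dimensions, so the equation is NOT dimensionally consistent.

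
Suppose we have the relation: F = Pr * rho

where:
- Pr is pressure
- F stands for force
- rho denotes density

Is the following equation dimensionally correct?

No

Pr (pressure) has dimensions [L^-1 M T^-2].
F (force) has dimensions [L M T^-2].
rho (density) has dimensions [L^-3 M].

Left side: [L M T^-2]
Right side: [L^-4 M^2 T^-2]

The two sides have different dimensions, so the equation is NOT dimensionally consistent.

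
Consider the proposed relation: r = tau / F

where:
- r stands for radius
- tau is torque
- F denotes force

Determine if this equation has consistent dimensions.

Yes

r (radius) has dimensions [L].
tau (torque) has dimensions [L^2 M T^-2].
F (force) has dimensions [L M T^-2].

Left side: [L]
Right side: [L]

Both sides have the same dimensions, so the equation is dimensionally consistent.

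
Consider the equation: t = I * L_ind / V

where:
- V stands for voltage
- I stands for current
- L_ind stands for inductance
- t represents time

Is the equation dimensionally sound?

Yes

V (voltage) has dimensions [I^-1 L^2 M T^-3].
I (current) has dimensions [I].
L_ind (inductance) has dimensions [I^-2 L^2 M T^-2].
t (time) has dimensions [T].

Left side: [T]
Right side: [T]

Both sides have the same dimensions, so the equation is dimensionally consistent.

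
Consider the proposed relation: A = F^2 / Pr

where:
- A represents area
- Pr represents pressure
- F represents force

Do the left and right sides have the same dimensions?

No

A (area) has dimensions [L^2].
Pr (pressure) has dimensions [L^-1 M T^-2].
F (force) has dimensions [L M T^-2].

Left side: [L^2]
Right side: [L^3 M T^-2]

The two sides have different dimensions, so the equation is NOT dimensionally consistent.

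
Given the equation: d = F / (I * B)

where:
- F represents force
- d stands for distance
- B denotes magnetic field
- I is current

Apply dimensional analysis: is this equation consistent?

Yes

F (force) has dimensions [L M T^-2].
d (distance) has dimensions [L].
B (magnetic field) has dimensions [I^-1 M T^-2].
I (current) has dimensions [I].

Left side: [L]
Right side: [L]

Both sides have the same dimensions, so the equation is dimensionally consistent.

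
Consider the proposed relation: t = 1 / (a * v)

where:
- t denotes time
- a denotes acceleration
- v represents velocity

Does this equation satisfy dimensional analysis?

No

t (time) has dimensions [T].
a (acceleration) has dimensions [L T^-2].
v (velocity) has dimensions [L T^-1].

Left side: [T]
Right side: [L^-2 T^3]

The two sides have different dimensions, so the equation is NOT dimensionally consistent.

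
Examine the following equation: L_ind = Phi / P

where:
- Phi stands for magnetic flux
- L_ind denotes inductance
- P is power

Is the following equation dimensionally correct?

No

Phi (magnetic flux) has dimensions [I^-1 L^2 M T^-2].
L_ind (inductance) has dimensions [I^-2 L^2 M T^-2].
P (power) has dimensions [L^2 M T^-3].

Left side: [I^-2 L^2 M T^-2]
Right side: [I^-1 T]

The two sides have different dimensions, so the equation is NOT dimensionally consistent.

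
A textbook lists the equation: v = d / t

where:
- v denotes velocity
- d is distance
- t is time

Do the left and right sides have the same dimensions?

Yes

v (velocity) has dimensions [L T^-1].
d (distance) has dimensions [L].
t (time) has dimensions [T].

Left side: [L T^-1]
Right side: [L T^-1]

Both sides have the same dimensions, so the equation is dimensionally consistent.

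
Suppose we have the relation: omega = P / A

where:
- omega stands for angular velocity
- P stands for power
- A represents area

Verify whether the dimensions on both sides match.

No

omega (angular velocity) has dimensions [T^-1].
P (power) has dimensions [L^2 M T^-3].
A (area) has dimensions [L^2].

Left side: [T^-1]
Right side: [M T^-3]

The two sides have different dimensions, so the equation is NOT dimensionally consistent.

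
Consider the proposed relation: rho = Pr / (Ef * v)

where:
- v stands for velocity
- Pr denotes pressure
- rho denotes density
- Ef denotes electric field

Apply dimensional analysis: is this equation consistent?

No

v (velocity) has dimensions [L T^-1].
Pr (pressure) has dimensions [L^-1 M T^-2].
rho (density) has dimensions [L^-3 M].
Ef (electric field) has dimensions [I^-1 L M T^-3].

Left side: [L^-3 M]
Right side: [I L^-3 T^2]

The two sides have different dimensions, so the equation is NOT dimensionally consistent.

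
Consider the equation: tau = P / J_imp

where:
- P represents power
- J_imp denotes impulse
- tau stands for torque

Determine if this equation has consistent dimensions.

No

P (power) has dimensions [L^2 M T^-3].
J_imp (impulse) has dimensions [L M T^-1].
tau (torque) has dimensions [L^2 M T^-2].

Left side: [L^2 M T^-2]
Right side: [L T^-2]

The two sides have different dimensions, so the equation is NOT dimensionally consistent.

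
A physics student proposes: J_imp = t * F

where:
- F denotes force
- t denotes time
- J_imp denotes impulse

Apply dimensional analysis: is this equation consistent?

Yes

F (force) has dimensions [L M T^-2].
t (time) has dimensions [T].
J_imp (impulse) has dimensions [L M T^-1].

Left side: [L M T^-1]
Right side: [L M T^-1]

Both sides have the same dimensions, so the equation is dimensionally consistent.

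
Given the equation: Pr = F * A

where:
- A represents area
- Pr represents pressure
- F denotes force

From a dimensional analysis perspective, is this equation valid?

No

A (area) has dimensions [L^2].
Pr (pressure) has dimensions [L^-1 M T^-2].
F (force) has dimensions [L M T^-2].

Left side: [L^-1 M T^-2]
Right side: [L^3 M T^-2]

The two sides have different dimensions, so the equation is NOT dimensionally consistent.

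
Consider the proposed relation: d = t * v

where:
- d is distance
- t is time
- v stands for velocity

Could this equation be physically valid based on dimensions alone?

Yes

d (distance) has dimensions [L].
t (time) has dimensions [T].
v (velocity) has dimensions [L T^-1].

Left side: [L]
Right side: [L]

Both sides have the same dimensions, so the equation is dimensionally consistent.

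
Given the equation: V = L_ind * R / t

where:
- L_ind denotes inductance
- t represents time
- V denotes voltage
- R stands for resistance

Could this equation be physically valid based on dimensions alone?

No

L_ind (inductance) has dimensions [I^-2 L^2 M T^-2].
t (time) has dimensions [T].
V (voltage) has dimensions [I^-1 L^2 M T^-3].
R (resistance) has dimensions [I^-2 L^2 M T^-3].

Left side: [I^-1 L^2 M T^-3]
Right side: [I^-4 L^4 M^2 T^-6]

The two sides have different dimensions, so the equation is NOT dimensionally consistent.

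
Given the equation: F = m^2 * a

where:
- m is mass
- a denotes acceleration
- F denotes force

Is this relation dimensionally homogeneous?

No

m (mass) has dimensions [M].
a (acceleration) has dimensions [L T^-2].
F (force) has dimensions [L M T^-2].

Left side: [L M T^-2]
Right side: [L M^2 T^-2]

The two sides have different dimensions, so the equation is NOT dimensionally consistent.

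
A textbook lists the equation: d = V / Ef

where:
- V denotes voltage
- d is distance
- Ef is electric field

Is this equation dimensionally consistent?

Yes

V (voltage) has dimensions [I^-1 L^2 M T^-3].
d (distance) has dimensions [L].
Ef (electric field) has dimensions [I^-1 L M T^-3].

Left side: [L]
Right side: [L]

Both sides have the same dimensions, so the equation is dimensionally consistent.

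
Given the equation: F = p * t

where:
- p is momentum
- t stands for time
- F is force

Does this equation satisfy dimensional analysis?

No

p (momentum) has dimensions [L M T^-1].
t (time) has dimensions [T].
F (force) has dimensions [L M T^-2].

Left side: [L M T^-2]
Right side: [L M]

The two sides have different dimensions, so the equation is NOT dimensionally consistent.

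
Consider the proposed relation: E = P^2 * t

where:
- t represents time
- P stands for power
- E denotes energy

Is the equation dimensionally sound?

No

t (time) has dimensions [T].
P (power) has dimensions [L^2 M T^-3].
E (energy) has dimensions [L^2 M T^-2].

Left side: [L^2 M T^-2]
Right side: [L^4 M^2 T^-5]

The two sides have different dimensions, so the equation is NOT dimensionally consistent.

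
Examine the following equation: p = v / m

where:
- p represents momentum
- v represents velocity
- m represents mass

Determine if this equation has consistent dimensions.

No

p (momentum) has dimensions [L M T^-1].
v (velocity) has dimensions [L T^-1].
m (mass) has dimensions [M].

Left side: [L M T^-1]
Right side: [L M^-1 T^-1]

The two sides have different dimensions, so the equation is NOT dimensionally consistent.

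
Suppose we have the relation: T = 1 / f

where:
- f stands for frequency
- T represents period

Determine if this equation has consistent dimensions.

Yes

f (frequency) has dimensions [T^-1].
T (period) has dimensions [T].

Left side: [T]
Right side: [T]

Both sides have the same dimensions, so the equation is dimensionally consistent.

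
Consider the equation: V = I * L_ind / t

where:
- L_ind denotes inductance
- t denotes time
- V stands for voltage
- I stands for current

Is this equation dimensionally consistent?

Yes

L_ind (inductance) has dimensions [I^-2 L^2 M T^-2].
t (time) has dimensions [T].
V (voltage) has dimensions [I^-1 L^2 M T^-3].
I (current) has dimensions [I].

Left side: [I^-1 L^2 M T^-3]
Right side: [I^-1 L^2 M T^-3]

Both sides have the same dimensions, so the equation is dimensionally consistent.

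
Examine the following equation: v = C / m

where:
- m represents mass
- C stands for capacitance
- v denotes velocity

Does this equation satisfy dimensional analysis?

No

m (mass) has dimensions [M].
C (capacitance) has dimensions [I^2 L^-2 M^-1 T^4].
v (velocity) has dimensions [L T^-1].

Left side: [L T^-1]
Right side: [I^2 L^-2 M^-2 T^4]

The two sides have different dimensions, so the equation is NOT dimensionally consistent.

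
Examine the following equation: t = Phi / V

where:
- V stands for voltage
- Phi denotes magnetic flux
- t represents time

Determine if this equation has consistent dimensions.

Yes

V (voltage) has dimensions [I^-1 L^2 M T^-3].
Phi (magnetic flux) has dimensions [I^-1 L^2 M T^-2].
t (time) has dimensions [T].

Left side: [T]
Right side: [T]

Both sides have the same dimensions, so the equation is dimensionally consistent.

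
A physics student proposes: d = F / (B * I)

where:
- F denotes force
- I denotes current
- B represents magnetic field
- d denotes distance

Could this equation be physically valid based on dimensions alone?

Yes

F (force) has dimensions [L M T^-2].
I (current) has dimensions [I].
B (magnetic field) has dimensions [I^-1 M T^-2].
d (distance) has dimensions [L].

Left side: [L]
Right side: [L]

Both sides have the same dimensions, so the equation is dimensionally consistent.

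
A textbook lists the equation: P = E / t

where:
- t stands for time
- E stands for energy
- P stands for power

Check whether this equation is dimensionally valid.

Yes

t (time) has dimensions [T].
E (energy) has dimensions [L^2 M T^-2].
P (power) has dimensions [L^2 M T^-3].

Left side: [L^2 M T^-3]
Right side: [L^2 M T^-3]

Both sides have the same dimensions, so the equation is dimensionally consistent.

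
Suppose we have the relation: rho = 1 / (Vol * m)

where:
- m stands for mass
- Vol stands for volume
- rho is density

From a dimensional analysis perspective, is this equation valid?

No

m (mass) has dimensions [M].
Vol (volume) has dimensions [L^3].
rho (density) has dimensions [L^-3 M].

Left side: [L^-3 M]
Right side: [L^-3 M^-1]

The two sides have different dimensions, so the equation is NOT dimensionally consistent.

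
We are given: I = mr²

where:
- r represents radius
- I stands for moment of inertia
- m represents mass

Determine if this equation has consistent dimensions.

Yes

r (radius) has dimensions [L].
I (moment of inertia) has dimensions [L^2 M].
m (mass) has dimensions [M].

Left side: [L^2 M]
Right side: [L^2 M]

Both sides have the same dimensions, so the equation is dimensionally consistent.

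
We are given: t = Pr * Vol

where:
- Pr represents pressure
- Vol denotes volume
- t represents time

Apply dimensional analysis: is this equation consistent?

No

Pr (pressure) has dimensions [L^-1 M T^-2].
Vol (volume) has dimensions [L^3].
t (time) has dimensions [T].

Left side: [T]
Right side: [L^2 M T^-2]

The two sides have different dimensions, so the equation is NOT dimensionally consistent.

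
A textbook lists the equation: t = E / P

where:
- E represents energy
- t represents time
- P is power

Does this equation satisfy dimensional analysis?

Yes

E (energy) has dimensions [L^2 M T^-2].
t (time) has dimensions [T].
P (power) has dimensions [L^2 M T^-3].

Left side: [T]
Right side: [T]

Both sides have the same dimensions, so the equation is dimensionally consistent.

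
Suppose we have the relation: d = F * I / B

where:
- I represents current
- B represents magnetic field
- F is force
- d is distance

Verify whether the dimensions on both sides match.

No

I (current) has dimensions [I].
B (magnetic field) has dimensions [I^-1 M T^-2].
F (force) has dimensions [L M T^-2].
d (distance) has dimensions [L].

Left side: [L]
Right side: [I^2 L]

The two sides have different dimensions, so the equation is NOT dimensionally consistent.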